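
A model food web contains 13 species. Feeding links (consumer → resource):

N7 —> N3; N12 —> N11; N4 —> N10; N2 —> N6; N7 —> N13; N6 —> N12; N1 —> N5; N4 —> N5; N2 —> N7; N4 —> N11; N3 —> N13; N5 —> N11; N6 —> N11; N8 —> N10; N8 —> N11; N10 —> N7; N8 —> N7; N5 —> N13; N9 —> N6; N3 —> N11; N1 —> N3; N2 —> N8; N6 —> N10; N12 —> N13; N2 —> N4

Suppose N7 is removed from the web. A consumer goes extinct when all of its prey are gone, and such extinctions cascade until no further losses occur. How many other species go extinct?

1

Remove N7.
Round 1: N10 (all prey gone) → extinct.
No further losses. Total secondary extinctions: 1.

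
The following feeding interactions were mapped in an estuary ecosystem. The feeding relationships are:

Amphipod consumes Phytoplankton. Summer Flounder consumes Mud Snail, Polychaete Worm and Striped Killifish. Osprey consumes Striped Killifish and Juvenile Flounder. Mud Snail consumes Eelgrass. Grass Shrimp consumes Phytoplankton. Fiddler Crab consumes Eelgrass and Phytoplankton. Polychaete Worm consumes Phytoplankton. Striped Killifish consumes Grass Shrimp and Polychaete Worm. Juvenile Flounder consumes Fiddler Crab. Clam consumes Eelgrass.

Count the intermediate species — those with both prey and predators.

Intermediate species (has both prey and predators): Mud Snail, Grass Shrimp, Polychaete Worm, Fiddler Crab, Striped Killifish, Juvenile Flounder.
Count: 6.

6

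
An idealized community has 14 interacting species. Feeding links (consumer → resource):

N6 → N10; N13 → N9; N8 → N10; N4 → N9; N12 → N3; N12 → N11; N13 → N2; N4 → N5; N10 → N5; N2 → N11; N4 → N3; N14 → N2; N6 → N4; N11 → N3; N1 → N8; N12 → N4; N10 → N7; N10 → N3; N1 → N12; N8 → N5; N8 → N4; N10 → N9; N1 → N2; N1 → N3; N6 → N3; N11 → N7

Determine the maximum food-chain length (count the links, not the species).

3 links

One longest chain: N3 → N11 → N2 → N13.
It has 4 species and 3 links.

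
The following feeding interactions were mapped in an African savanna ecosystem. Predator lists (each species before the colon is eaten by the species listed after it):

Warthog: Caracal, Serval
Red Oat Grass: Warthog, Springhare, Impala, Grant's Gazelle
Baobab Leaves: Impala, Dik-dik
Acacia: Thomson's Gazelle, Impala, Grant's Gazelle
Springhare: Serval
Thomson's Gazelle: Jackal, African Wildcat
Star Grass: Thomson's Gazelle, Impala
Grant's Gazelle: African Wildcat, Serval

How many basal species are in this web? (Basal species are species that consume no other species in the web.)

4

Basal species (no prey listed): Acacia, Baobab Leaves, Red Oat Grass, Star Grass.
Count: 4.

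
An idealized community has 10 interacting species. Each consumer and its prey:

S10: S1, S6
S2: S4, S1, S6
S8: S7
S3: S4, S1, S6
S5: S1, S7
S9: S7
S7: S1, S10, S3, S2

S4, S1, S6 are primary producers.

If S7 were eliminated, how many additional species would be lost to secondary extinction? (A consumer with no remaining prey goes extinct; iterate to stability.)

Remove S7.
Round 1: S8 (all prey gone), S9 (all prey gone) → extinct.
No further losses. Total secondary extinctions: 2.

2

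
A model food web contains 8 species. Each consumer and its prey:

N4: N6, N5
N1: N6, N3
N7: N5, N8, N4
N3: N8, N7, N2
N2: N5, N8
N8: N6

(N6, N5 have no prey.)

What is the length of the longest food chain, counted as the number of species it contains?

5 species

One longest chain: N6 → N8 → N7 → N3 → N1.
It has 5 species and 4 links.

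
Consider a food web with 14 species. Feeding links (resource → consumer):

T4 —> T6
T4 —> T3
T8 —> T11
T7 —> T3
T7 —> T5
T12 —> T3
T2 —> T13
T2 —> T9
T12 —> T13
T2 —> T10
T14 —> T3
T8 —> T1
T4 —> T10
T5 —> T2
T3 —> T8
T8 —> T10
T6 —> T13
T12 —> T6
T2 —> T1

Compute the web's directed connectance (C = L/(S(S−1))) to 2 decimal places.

C = 0.10

The web has S = 14 species and L = 19 feeding links.
C = L / (S(S−1)) = 19 / 182 = 0.1044 ≈ 0.10.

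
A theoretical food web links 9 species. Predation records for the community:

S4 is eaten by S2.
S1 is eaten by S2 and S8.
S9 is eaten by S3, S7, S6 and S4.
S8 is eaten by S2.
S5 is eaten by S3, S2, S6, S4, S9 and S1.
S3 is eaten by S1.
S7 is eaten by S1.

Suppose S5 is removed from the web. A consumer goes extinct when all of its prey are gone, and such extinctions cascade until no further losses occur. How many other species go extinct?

Remove S5.
Round 1: S9 (all prey gone) → extinct.
Round 2: S6 (all prey gone), S7 (all prey gone), S4 (all prey gone), S3 (all prey gone) → extinct.
Round 3: S1 (all prey gone) → extinct.
Round 4: S8 (all prey gone) → extinct.
Round 5: S2 (all prey gone) → extinct.
No further losses. Total secondary extinctions: 8.

8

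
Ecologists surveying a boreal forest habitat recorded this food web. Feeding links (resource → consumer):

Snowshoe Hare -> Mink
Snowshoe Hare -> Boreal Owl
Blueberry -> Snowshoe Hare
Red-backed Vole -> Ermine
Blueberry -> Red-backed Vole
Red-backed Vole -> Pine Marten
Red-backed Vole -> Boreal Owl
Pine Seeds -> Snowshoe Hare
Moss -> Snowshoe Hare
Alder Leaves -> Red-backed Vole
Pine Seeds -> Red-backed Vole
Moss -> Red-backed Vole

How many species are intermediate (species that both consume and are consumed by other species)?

2

Intermediate species (has both prey and predators): Red-backed Vole, Snowshoe Hare.
Count: 2.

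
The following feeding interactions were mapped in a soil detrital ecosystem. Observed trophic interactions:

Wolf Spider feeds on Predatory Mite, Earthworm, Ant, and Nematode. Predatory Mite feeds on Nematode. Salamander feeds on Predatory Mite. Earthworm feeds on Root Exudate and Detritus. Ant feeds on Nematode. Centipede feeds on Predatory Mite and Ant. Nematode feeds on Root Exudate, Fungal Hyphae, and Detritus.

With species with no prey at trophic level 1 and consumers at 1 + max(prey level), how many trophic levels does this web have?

Basal resources (level 1): Fungal Hyphae, Root Exudate, Detritus.
Fungal Hyphae → Nematode → Predatory Mite → Centipede gives Centipede level 4.
No species has a prey at level 4, so no species reaches level 5.

4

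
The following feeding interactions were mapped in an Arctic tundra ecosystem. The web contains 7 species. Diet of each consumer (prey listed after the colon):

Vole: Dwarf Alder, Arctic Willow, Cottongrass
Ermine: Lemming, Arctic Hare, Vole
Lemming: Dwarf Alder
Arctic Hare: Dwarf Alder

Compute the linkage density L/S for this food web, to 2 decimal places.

L/S = 1.14

There are L = 8 links among S = 7 species.
L/S = 8/7 = 1.1429 ≈ 1.14.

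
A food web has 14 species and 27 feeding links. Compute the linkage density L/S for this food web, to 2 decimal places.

There are L = 27 links among S = 14 species.
L/S = 27/14 = 1.9286 ≈ 1.93.

L/S = 1.93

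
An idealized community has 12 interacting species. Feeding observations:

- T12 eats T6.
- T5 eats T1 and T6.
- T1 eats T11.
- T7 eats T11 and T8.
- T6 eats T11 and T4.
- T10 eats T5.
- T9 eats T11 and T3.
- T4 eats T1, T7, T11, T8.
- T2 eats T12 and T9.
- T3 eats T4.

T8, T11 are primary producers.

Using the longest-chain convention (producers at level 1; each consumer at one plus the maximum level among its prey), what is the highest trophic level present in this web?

6

Producers (level 1): T8, T11.
T11 → T1 → T4 → T6 → T5 → T10 gives T10 level 6.
No species has a prey at level 6, so no species reaches level 7.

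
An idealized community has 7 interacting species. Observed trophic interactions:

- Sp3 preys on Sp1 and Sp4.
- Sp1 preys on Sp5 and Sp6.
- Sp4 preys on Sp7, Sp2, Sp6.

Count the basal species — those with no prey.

4

Basal species (no prey listed): Sp7, Sp6, Sp2, Sp5.
Count: 4.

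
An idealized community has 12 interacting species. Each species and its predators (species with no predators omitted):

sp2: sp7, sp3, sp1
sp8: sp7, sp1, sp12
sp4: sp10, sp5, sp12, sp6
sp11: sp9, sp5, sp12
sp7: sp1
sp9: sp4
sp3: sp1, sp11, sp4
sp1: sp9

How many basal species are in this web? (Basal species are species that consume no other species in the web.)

Basal species (no prey listed): sp2, sp8.
Count: 2.

2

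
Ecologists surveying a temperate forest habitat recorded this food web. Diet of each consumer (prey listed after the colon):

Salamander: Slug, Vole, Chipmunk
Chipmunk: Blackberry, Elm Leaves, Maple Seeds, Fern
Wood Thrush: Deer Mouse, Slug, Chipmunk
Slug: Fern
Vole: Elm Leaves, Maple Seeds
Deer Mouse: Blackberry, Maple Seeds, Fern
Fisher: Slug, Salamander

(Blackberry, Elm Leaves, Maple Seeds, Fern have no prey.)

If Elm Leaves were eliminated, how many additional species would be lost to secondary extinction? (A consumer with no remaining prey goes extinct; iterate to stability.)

Remove Elm Leaves.
Every predator of it retains at least one other prey: Vole still has Maple Seeds; Chipmunk still has Blackberry, Maple Seeds, Fern.
No consumer loses all prey, so no secondary extinctions occur.

0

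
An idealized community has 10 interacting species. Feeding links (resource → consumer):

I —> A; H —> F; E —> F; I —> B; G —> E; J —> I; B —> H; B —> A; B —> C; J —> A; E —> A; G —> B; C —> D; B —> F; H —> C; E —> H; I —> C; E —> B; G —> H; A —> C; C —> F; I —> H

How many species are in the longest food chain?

One longest chain: G → E → B → A → C → F.
It has 6 species and 5 links.

6 species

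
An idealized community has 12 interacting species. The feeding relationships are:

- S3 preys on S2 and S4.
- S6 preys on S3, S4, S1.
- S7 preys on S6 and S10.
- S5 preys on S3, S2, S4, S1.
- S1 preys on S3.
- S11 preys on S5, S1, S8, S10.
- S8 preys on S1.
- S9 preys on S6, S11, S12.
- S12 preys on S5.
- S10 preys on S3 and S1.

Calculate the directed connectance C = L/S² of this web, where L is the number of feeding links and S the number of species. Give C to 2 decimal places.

The web has S = 12 species and L = 23 feeding links.
C = L / S² = 23 / 144 = 0.1597 ≈ 0.16.

C = 0.16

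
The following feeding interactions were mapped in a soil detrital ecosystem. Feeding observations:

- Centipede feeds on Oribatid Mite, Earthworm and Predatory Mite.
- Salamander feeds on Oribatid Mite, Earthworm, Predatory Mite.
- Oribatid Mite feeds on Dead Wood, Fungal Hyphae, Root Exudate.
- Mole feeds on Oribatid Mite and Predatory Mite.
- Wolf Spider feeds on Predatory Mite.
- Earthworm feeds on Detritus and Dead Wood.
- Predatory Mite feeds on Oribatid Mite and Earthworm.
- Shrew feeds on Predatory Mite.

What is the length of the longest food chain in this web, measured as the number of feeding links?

One longest chain: Detritus → Earthworm → Predatory Mite → Centipede.
It has 4 species and 3 links.

3 links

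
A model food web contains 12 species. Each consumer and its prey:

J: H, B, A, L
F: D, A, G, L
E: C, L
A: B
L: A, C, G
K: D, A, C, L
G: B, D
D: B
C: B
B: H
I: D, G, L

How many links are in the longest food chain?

5 links

One longest chain: H → B → D → G → L → J.
It has 6 species and 5 links.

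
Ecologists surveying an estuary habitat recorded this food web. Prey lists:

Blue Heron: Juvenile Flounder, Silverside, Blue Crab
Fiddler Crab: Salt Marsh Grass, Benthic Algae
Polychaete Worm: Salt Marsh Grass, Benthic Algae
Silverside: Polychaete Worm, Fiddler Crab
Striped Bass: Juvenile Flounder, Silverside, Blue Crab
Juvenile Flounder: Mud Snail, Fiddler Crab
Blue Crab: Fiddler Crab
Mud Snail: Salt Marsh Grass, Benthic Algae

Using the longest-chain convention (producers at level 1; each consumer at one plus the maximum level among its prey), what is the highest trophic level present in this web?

4

Producers (level 1): Salt Marsh Grass, Benthic Algae.
Salt Marsh Grass → Mud Snail → Juvenile Flounder → Blue Heron gives Blue Heron level 4.
No species has a prey at level 4, so no species reaches level 5.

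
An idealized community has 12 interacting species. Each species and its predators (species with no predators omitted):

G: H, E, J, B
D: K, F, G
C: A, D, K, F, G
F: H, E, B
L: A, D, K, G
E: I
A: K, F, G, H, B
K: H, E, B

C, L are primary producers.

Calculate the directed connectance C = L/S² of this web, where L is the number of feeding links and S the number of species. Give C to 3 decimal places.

C = 0.194

The web has S = 12 species and L = 28 feeding links.
C = L / S² = 28 / 144 = 0.1944 ≈ 0.194.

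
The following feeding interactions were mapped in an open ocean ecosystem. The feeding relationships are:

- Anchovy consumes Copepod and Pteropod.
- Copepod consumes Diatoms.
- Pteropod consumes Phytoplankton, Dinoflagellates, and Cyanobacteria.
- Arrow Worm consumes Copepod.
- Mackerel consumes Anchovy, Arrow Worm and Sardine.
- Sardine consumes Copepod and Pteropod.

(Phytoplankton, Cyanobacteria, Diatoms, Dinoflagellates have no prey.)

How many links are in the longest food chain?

3 links

One longest chain: Phytoplankton → Pteropod → Anchovy → Mackerel.
It has 4 species and 3 links.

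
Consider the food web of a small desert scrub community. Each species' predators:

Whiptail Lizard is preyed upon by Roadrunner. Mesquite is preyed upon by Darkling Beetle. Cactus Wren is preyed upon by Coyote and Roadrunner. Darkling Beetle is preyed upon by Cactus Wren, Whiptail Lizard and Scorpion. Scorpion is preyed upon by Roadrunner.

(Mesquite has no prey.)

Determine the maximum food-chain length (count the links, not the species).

One longest chain: Mesquite → Darkling Beetle → Scorpion → Roadrunner.
It has 4 species and 3 links.

3 links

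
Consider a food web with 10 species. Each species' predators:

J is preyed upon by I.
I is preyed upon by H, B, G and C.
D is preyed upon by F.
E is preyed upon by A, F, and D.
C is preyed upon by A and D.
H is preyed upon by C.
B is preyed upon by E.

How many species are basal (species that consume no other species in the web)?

Basal species (no prey listed): J.
Count: 1.

1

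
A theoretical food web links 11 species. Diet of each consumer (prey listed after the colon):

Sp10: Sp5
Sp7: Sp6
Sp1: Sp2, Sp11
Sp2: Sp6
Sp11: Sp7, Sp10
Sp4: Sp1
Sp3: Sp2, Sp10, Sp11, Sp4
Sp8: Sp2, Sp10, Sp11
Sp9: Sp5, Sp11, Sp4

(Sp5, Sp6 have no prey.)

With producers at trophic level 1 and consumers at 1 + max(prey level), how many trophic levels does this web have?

6

Producers (level 1): Sp5, Sp6.
Sp6 → Sp7 → Sp11 → Sp1 → Sp4 → Sp3 gives Sp3 level 6.
No species has a prey at level 6, so no species reaches level 7.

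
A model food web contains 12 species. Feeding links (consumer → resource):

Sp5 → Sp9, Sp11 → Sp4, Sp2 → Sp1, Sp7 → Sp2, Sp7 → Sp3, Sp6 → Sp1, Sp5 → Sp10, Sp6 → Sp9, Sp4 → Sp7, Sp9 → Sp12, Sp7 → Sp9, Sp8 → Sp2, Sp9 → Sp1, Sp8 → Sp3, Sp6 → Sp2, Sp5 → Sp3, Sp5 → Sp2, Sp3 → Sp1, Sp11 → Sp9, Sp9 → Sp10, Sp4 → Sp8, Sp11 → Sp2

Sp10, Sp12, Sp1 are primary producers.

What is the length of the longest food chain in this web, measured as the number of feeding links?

4 links

One longest chain: Sp10 → Sp9 → Sp7 → Sp4 → Sp11.
It has 5 species and 4 links.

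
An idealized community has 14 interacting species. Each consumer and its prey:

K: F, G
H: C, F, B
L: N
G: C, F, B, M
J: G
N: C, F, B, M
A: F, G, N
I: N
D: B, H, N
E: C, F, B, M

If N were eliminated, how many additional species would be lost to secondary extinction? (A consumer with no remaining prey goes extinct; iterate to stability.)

2

Remove N.
Round 1: L (all prey gone), I (all prey gone) → extinct.
No further losses. Total secondary extinctions: 2.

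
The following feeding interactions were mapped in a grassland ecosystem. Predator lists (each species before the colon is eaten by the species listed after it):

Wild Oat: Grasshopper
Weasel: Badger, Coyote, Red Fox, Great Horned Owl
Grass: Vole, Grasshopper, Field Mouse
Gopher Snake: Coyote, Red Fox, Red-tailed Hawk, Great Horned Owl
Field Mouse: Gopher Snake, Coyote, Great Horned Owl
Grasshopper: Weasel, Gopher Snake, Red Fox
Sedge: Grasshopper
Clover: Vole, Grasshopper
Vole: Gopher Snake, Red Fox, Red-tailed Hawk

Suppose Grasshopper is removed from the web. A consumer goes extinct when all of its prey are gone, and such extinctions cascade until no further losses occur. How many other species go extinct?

Remove Grasshopper.
Round 1: Weasel (all prey gone) → extinct.
Round 2: Badger (all prey gone) → extinct.
No further losses. Total secondary extinctions: 2.

2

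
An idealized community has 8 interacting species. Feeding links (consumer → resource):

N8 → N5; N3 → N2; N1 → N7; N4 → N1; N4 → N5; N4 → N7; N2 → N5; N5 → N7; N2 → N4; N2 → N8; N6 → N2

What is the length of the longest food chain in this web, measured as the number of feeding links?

One longest chain: N7 → N5 → N8 → N2 → N3.
It has 5 species and 4 links.

4 links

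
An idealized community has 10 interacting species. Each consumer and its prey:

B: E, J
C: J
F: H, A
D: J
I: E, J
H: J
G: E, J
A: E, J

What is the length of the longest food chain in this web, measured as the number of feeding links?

One longest chain: E → A → F.
It has 3 species and 2 links.

2 links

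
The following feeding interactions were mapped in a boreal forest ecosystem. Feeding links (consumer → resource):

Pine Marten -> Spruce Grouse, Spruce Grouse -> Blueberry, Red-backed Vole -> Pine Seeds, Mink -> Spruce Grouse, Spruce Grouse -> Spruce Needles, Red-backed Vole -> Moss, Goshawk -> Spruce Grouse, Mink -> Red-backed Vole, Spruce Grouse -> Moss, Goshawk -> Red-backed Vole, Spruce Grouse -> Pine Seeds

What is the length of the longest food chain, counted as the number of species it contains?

One longest chain: Blueberry → Spruce Grouse → Pine Marten.
It has 3 species and 2 links.

3 species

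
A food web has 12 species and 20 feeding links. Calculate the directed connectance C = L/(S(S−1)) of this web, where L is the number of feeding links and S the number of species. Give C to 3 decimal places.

C = 0.152

The web has S = 12 species and L = 20 feeding links.
C = L / (S(S−1)) = 20 / 132 = 0.1515 ≈ 0.152.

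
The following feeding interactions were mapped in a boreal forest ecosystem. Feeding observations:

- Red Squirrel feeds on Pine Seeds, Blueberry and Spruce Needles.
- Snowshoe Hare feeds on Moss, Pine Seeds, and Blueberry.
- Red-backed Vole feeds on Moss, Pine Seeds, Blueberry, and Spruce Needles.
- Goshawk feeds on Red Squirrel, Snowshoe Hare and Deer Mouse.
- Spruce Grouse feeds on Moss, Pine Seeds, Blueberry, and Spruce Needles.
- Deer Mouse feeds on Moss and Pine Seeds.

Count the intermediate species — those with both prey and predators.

3

Intermediate species (has both prey and predators): Snowshoe Hare, Deer Mouse, Red Squirrel.
Count: 3.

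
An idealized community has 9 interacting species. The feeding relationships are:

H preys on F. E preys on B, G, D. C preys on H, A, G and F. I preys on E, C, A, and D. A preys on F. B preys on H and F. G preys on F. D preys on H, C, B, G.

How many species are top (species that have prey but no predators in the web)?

1

Top species (has prey, but nothing eats it): I.
Count: 1.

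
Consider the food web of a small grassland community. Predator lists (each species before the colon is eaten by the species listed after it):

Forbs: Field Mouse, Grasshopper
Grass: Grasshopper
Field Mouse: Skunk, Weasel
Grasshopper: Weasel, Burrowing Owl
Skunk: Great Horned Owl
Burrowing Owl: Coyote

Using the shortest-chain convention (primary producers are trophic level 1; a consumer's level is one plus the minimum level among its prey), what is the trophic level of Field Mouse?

Forbs is a producer → level 1.
Field Mouse eats Forbs → level 2.

Trophic level 2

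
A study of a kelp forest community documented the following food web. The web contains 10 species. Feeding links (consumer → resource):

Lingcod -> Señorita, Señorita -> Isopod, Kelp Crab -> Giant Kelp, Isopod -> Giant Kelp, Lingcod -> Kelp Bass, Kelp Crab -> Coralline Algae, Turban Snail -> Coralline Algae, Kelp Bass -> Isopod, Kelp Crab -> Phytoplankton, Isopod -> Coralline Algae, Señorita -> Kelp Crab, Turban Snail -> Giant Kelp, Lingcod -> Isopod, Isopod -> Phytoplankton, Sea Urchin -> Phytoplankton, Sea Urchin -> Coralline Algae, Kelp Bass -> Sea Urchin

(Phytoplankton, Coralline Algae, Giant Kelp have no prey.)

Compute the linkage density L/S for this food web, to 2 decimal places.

L/S = 1.70

There are L = 17 links among S = 10 species.
L/S = 17/10 = 1.7000 ≈ 1.70.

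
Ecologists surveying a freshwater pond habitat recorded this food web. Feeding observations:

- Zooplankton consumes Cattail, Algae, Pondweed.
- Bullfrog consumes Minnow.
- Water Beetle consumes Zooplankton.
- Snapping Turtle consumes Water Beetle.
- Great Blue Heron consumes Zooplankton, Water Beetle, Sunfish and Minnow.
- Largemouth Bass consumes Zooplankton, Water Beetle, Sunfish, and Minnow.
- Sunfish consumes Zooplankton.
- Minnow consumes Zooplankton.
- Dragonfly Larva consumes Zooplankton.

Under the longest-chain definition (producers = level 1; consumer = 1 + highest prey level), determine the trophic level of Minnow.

Trophic level 3

Cattail is a producer → level 1.
Zooplankton eats Cattail (level 1); other prey at levels: Pondweed 1, Algae 1 → level 2.
Minnow eats Zooplankton → level 3.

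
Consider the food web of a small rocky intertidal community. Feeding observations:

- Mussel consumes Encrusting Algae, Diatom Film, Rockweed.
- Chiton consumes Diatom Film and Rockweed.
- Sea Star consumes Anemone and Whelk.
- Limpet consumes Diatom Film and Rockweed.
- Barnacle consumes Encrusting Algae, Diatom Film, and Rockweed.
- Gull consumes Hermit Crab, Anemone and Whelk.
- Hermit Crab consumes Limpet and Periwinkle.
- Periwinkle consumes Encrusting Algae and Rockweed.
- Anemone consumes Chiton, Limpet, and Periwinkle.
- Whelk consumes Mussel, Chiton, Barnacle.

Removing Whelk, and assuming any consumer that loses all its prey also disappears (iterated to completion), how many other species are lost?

0

Remove Whelk.
Every predator of it retains at least one other prey: Gull still has Hermit Crab, Anemone; Sea Star still has Anemone.
No consumer loses all prey, so no secondary extinctions occur.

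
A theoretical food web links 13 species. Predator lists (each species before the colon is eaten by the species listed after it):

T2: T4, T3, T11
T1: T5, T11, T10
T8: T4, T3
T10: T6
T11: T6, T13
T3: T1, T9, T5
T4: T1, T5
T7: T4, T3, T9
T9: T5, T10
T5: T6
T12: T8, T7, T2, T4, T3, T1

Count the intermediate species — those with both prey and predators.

Intermediate species (has both prey and predators): T8, T7, T2, T4, T3, T1, T9, T5, T11, T10.
Count: 10.

10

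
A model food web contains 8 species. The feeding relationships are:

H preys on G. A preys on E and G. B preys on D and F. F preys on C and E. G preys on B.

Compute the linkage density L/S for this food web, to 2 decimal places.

There are L = 8 links among S = 8 species.
L/S = 8/8 = 1.0000 ≈ 1.00.

L/S = 1.00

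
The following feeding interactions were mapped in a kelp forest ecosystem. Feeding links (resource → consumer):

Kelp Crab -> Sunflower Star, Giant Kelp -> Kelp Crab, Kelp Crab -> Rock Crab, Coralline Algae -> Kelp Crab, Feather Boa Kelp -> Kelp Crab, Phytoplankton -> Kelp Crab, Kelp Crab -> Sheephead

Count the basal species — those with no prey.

Basal species (no prey listed): Feather Boa Kelp, Giant Kelp, Phytoplankton, Coralline Algae.
Count: 4.

4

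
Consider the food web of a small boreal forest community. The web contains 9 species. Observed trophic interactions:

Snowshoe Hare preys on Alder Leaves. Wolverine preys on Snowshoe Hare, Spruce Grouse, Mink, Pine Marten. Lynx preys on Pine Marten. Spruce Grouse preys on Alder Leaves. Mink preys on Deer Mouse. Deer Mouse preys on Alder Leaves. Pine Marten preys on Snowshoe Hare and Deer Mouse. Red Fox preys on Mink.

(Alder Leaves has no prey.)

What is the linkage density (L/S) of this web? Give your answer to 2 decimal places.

There are L = 12 links among S = 9 species.
L/S = 12/9 = 1.3333 ≈ 1.33.

L/S = 1.33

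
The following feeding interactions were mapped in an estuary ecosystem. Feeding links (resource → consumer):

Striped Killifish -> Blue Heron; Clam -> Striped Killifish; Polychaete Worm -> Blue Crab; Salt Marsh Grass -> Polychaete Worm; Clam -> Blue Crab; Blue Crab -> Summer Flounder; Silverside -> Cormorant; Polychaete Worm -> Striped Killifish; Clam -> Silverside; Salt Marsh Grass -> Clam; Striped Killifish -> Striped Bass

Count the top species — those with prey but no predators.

4

Top species (has prey, but nothing eats it): Blue Heron, Striped Bass, Cormorant, Summer Flounder.
Count: 4.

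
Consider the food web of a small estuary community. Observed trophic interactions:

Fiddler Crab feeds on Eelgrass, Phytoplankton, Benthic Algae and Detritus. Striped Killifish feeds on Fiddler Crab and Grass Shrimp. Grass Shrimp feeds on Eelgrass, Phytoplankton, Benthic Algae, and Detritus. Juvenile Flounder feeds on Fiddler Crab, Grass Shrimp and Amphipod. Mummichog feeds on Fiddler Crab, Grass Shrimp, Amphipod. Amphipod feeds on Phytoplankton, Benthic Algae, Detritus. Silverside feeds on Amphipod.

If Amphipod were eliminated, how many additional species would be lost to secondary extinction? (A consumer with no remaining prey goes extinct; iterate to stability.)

1

Remove Amphipod.
Round 1: Silverside (all prey gone) → extinct.
No further losses. Total secondary extinctions: 1.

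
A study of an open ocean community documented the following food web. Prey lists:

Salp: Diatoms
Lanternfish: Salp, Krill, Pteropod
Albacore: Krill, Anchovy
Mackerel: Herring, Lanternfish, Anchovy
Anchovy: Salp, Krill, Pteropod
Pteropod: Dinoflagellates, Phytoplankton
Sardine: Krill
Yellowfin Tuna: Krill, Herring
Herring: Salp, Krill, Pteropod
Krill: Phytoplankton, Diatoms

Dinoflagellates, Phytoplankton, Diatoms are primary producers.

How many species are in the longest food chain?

4 species

One longest chain: Diatoms → Salp → Anchovy → Mackerel.
It has 4 species and 3 links.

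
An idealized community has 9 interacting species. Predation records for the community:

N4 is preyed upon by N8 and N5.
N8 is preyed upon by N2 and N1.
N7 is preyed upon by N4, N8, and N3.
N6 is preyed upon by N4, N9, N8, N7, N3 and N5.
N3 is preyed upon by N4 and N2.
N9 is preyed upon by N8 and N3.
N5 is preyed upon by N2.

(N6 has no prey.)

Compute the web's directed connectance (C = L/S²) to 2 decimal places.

C = 0.22

The web has S = 9 species and L = 18 feeding links.
C = L / S² = 18 / 81 = 0.2222 ≈ 0.22.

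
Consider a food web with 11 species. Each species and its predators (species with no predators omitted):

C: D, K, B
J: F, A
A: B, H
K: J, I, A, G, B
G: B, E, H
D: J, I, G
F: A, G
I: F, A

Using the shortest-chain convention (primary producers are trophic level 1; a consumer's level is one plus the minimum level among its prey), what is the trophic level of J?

C is a producer → level 1.
D eats C → level 2.
J eats D → level 3.
No prey of J is below level 2, so 3 is the minimum.

Trophic level 3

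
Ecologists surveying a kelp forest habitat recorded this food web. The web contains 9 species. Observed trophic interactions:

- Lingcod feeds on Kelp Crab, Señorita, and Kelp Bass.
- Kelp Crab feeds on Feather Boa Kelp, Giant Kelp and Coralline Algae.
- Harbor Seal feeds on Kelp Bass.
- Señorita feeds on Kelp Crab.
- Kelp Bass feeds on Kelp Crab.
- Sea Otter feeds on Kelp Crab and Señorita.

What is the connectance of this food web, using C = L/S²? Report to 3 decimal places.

C = 0.136

The web has S = 9 species and L = 11 feeding links.
C = L / S² = 11 / 81 = 0.1358 ≈ 0.136.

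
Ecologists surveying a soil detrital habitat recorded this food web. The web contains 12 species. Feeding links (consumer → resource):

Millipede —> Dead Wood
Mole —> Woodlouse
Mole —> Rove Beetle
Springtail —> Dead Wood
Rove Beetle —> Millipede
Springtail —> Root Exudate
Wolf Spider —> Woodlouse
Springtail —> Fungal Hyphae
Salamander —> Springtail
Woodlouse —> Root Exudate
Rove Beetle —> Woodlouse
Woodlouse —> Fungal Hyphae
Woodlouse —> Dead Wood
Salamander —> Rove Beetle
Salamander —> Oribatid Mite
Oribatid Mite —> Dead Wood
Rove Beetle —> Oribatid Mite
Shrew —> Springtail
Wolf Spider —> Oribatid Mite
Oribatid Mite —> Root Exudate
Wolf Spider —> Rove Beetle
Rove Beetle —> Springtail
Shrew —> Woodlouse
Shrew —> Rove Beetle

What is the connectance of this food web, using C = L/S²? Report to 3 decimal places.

The web has S = 12 species and L = 24 feeding links.
C = L / S² = 24 / 144 = 0.1667 ≈ 0.167.

C = 0.167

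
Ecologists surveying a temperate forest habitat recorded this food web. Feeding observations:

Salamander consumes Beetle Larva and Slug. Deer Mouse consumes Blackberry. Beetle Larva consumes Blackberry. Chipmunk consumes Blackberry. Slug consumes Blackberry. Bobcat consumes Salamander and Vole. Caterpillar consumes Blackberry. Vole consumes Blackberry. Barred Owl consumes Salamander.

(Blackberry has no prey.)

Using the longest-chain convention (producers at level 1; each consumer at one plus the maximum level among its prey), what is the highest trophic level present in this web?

4

Producers (level 1): Blackberry.
Blackberry → Beetle Larva → Salamander → Barred Owl gives Barred Owl level 4.
No species has a prey at level 4, so no species reaches level 5.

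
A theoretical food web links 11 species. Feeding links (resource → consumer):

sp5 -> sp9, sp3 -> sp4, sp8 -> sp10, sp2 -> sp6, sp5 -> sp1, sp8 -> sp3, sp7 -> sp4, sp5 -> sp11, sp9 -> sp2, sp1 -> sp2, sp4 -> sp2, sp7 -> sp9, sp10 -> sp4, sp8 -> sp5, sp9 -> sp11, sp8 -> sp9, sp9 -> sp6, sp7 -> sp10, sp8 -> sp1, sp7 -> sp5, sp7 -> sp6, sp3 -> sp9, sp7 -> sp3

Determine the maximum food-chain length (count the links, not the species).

One longest chain: sp8 → sp3 → sp4 → sp2 → sp6.
It has 5 species and 4 links.

4 links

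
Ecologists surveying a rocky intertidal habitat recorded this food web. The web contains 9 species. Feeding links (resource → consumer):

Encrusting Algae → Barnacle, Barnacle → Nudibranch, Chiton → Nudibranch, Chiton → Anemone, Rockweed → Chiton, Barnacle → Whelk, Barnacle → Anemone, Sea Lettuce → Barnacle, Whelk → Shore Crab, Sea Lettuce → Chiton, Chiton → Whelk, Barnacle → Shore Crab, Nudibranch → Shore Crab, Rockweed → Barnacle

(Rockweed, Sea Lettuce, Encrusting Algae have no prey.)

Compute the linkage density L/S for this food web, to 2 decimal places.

L/S = 1.56

There are L = 14 links among S = 9 species.
L/S = 14/9 = 1.5556 ≈ 1.56.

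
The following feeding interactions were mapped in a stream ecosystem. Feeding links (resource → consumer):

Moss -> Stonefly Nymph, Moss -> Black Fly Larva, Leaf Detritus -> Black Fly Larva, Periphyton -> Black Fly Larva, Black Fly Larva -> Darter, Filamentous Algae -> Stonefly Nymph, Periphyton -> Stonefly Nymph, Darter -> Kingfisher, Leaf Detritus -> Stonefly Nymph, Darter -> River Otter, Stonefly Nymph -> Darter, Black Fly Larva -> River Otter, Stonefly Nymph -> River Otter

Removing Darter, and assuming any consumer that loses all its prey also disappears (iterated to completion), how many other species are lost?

1

Remove Darter.
Round 1: Kingfisher (all prey gone) → extinct.
No further losses. Total secondary extinctions: 1.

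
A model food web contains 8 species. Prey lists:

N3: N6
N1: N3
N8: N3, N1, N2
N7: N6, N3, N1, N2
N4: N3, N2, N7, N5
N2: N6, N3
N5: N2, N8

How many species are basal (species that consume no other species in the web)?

Basal species (no prey listed): N6.
Count: 1.

1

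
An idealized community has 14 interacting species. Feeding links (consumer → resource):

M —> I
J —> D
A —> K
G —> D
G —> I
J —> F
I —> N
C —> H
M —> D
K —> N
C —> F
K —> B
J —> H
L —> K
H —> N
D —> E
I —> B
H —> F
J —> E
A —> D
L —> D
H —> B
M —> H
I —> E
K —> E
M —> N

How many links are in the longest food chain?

2 links

One longest chain: E → D → J.
It has 3 species and 2 links.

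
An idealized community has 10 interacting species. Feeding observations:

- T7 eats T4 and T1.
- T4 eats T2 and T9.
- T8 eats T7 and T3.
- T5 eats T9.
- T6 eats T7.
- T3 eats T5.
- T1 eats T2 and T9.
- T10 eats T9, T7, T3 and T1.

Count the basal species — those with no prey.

Basal species (no prey listed): T9, T2.
Count: 2.

2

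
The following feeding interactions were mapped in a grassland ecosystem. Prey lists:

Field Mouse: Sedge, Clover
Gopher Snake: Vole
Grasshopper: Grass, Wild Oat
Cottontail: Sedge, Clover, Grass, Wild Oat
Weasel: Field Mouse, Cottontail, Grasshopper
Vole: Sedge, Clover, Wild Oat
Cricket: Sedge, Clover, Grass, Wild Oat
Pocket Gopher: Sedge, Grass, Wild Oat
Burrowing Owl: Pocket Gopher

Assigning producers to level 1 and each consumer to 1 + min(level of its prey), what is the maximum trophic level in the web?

Producers (level 1): Sedge, Clover, Grass, Wild Oat.
Following each consumer down to its lowest-level prey: Sedge → Vole → Gopher Snake (levels 1 through 3).
All prey of Gopher Snake (Vole 2) are at level 2 or above, so Gopher Snake is at level 1 + 2 = 3.
Every consumer has at least one prey at level 2 or below, so none exceeds level 3.

3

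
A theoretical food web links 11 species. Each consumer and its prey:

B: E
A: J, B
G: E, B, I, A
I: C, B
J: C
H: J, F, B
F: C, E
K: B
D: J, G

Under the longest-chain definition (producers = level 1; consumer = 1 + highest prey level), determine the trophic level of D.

C is a producer → level 1.
J eats C → level 2.
A eats J (level 2); other prey at levels: B 2 → level 3.
G eats A (level 3); other prey at levels: E 1, B 2, I 3 → level 4.
D eats G (level 4); other prey at levels: J 2 → level 5.

Trophic level 5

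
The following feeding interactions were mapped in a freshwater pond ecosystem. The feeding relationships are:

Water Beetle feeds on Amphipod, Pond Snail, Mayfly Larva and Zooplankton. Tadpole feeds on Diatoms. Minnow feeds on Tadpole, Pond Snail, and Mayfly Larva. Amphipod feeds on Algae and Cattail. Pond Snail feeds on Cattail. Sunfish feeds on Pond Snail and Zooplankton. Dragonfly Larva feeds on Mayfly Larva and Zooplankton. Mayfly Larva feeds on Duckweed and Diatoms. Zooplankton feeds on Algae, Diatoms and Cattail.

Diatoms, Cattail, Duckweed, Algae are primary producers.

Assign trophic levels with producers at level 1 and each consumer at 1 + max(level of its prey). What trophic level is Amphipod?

Cattail is a producer → level 1.
Amphipod eats Cattail (level 1); other prey at levels: Algae 1 → level 2.

Trophic level 2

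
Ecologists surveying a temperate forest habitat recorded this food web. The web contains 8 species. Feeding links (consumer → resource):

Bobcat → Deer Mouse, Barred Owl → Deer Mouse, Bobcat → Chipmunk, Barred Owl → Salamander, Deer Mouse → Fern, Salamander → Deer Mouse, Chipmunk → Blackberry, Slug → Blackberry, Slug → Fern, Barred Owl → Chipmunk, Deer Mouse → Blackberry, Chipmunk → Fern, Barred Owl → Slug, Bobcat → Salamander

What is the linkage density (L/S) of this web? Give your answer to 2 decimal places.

L/S = 1.75

There are L = 14 links among S = 8 species.
L/S = 14/8 = 1.7500 ≈ 1.75.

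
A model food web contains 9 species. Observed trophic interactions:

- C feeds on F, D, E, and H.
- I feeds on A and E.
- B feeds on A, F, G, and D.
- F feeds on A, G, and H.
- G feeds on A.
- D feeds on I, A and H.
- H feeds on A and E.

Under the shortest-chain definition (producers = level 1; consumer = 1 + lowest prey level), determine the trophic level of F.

Trophic level 2

A is a producer → level 1.
F eats A → level 2.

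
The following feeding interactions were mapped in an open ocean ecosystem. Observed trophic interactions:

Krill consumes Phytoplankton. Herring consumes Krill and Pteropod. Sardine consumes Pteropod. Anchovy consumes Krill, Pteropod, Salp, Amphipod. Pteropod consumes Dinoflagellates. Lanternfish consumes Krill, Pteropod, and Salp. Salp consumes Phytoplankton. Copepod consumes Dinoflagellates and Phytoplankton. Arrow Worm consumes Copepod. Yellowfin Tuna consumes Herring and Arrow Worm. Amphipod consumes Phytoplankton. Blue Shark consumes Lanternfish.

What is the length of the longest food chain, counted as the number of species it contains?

4 species

One longest chain: Phytoplankton → Salp → Lanternfish → Blue Shark.
It has 4 species and 3 links.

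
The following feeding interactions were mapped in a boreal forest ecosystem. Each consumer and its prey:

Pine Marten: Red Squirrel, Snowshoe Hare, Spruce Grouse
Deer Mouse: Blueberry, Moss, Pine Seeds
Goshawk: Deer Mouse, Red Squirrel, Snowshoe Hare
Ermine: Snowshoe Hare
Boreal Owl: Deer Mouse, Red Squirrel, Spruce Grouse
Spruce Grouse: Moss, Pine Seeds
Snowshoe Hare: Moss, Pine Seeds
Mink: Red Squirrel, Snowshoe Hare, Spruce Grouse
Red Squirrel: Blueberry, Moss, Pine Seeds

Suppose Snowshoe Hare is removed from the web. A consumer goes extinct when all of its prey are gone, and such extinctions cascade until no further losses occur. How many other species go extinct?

Remove Snowshoe Hare.
Round 1: Ermine (all prey gone) → extinct.
No further losses. Total secondary extinctions: 1.

1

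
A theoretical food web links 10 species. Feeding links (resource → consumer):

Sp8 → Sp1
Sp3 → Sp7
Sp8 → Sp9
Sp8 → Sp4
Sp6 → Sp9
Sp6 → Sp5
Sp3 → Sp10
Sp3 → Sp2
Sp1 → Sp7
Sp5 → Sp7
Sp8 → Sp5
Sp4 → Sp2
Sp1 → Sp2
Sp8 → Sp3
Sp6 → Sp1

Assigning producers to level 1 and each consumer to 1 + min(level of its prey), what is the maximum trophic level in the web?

Producers (level 1): Sp8, Sp6.
Following each consumer down to its lowest-level prey: Sp8 → Sp1 → Sp2 (levels 1 through 3).
All prey of Sp2 (Sp1 2, Sp4 2, Sp3 2) are at level 2 or above, so Sp2 is at level 1 + 2 = 3.
Every consumer has at least one prey at level 2 or below, so none exceeds level 3.

3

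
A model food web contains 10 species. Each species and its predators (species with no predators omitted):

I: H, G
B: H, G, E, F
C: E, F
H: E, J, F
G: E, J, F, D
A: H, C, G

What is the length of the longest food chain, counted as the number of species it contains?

3 species

One longest chain: B → H → E.
It has 3 species and 2 links.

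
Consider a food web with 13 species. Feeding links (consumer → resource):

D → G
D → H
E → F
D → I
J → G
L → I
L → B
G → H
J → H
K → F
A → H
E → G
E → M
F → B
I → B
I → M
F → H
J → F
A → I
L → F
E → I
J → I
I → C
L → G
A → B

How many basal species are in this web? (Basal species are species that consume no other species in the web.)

Basal species (no prey listed): H, M, C, B.
Count: 4.

4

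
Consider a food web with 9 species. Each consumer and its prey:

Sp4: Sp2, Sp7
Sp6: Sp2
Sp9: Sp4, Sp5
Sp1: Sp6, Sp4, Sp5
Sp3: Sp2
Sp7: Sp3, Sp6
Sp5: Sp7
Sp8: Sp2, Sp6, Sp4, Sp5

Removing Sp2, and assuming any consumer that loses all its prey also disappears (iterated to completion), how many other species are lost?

8

Remove Sp2.
Round 1: Sp3 (all prey gone), Sp6 (all prey gone) → extinct.
Round 2: Sp7 (all prey gone) → extinct.
Round 3: Sp4 (all prey gone), Sp5 (all prey gone) → extinct.
Round 4: Sp1 (all prey gone), Sp8 (all prey gone), Sp9 (all prey gone) → extinct.
No further losses. Total secondary extinctions: 8.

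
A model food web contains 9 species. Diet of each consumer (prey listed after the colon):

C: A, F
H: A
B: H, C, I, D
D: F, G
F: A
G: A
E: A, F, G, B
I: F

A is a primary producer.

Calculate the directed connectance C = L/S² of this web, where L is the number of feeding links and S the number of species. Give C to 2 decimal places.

C = 0.20

The web has S = 9 species and L = 16 feeding links.
C = L / S² = 16 / 81 = 0.1975 ≈ 0.20.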